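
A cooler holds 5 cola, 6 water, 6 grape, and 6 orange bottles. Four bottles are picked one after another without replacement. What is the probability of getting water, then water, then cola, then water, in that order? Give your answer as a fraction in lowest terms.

5/1771

Multiply the probability of each draw given the previous ones:
P = 6/23 × 5/22 × 5/21 × 4/20 = 600/212520 = 5/1771.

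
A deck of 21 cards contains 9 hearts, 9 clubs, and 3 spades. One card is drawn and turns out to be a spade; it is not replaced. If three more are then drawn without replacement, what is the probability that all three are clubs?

7/95

With the first card removed, 9 clubs remain out of 20.
P = 9/20 × 8/19 × 7/18 = 504/6840 = 7/95.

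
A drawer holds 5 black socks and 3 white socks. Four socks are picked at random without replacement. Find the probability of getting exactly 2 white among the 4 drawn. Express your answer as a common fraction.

3/7

One ordering (white drawn first) has probability 3/8 × 2/7 × 5/6 × 4/5 = 120/1680 = 1/14.
There are C(4,2) = 6 such orderings, each equally likely, so P = 6 × 1/14 = 3/7.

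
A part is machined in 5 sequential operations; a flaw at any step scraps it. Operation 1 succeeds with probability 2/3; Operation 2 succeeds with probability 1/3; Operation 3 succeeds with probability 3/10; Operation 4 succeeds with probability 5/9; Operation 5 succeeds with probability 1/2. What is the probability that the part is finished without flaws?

Each stage is reached only if all earlier stages succeed, so
P = 2/3 × 1/3 × 3/10 × 5/9 × 1/2 = 30/1620 = 1/54.

1/54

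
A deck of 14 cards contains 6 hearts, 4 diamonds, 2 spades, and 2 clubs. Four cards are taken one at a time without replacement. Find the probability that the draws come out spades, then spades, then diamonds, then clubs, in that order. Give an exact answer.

2/3003

Each draw changes the counts, so multiply the conditional probabilities along the sequence:
P = 2/14 × 1/13 × 4/12 × 2/11 = 16/24024 = 2/3003.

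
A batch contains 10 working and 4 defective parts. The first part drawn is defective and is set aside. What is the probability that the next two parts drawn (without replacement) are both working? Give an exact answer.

15/26

With the first part removed, 10 working remain out of 13.
P = 10/13 × 9/12 = 90/156 = 15/26.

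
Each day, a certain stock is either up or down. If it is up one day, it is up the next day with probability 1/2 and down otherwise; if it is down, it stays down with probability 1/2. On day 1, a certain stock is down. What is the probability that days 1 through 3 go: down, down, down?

Day 1 is given. For each transition, use the conditional probability from the current state:
P(down | down) = 1/2; P(down | down) = 1/2.
P = 1/2 × 1/2 = 1/4.

1/4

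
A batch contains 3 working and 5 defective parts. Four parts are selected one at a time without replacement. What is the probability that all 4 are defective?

1/14

P(every draw is defective) = 5/8 × 4/7 × 3/6 × 2/5 = 120/1680 = 1/14.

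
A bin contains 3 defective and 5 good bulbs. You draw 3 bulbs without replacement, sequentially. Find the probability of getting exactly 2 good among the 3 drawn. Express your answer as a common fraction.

15/28

One ordering (good drawn first) has probability 5/8 × 4/7 × 3/6 = 60/336 = 5/28.
There are C(3,2) = 3 such orderings, each equally likely, so P = 3 × 5/28 = 15/28.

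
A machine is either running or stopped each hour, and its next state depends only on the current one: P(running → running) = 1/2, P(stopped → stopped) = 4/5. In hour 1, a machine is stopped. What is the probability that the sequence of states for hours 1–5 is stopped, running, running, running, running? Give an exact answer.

Hour 1 is given. For each transition, use the conditional probability from the current state:
P(running | stopped) = 1/5; P(running | running) = 1/2; P(running | running) = 1/2; P(running | running) = 1/2.
P = 1/5 × 1/2 × 1/2 × 1/2 = 1/40.

1/40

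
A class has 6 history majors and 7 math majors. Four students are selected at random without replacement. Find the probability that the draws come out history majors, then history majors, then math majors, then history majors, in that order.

7/143

Chain rule:
P = 6/13 × 5/12 × 7/11 × 4/10 = 840/17160 = 7/143.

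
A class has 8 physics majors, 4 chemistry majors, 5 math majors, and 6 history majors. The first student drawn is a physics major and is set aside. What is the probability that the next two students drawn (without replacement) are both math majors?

After the first draw, 5 of the remaining 22 students are math majors.
P = 5/22 × 4/21 = 20/462 = 10/231.

10/231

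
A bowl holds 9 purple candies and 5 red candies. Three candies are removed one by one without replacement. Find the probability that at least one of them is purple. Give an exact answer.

P(no purple) = 5/14 × 4/13 × 3/12 = 60/2184 = 5/182.
P(at least one) = 1 − 5/182 = 177/182.

177/182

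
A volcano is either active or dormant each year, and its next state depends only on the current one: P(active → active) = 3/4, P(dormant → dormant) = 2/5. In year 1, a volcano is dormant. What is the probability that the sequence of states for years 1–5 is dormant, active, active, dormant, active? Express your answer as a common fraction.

Year 1 is given. For each transition, use the conditional probability from the current state:
P(active | dormant) = 3/5; P(active | active) = 3/4; P(dormant | active) = 1/4; P(active | dormant) = 3/5.
P = 3/5 × 3/4 × 1/4 × 3/5 = 27/400.

27/400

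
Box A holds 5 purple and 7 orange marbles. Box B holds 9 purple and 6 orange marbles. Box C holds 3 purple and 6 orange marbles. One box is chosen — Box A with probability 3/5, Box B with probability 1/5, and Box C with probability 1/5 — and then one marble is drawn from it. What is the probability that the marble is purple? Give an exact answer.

From Box A: P(purple) = 5/12.
From Box B: P(purple) = 9/15.
From Box C: P(purple) = 3/9.
Total probability = (3/5)(5/12) + (1/5)(9/15) + (1/5)(3/9) = 131/300.

131/300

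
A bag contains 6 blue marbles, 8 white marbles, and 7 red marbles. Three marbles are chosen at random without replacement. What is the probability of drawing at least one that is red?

69/95

P(no red) = 14/21 × 13/20 × 12/19 = 2184/7980 = 26/95.
P(at least one) = 1 − 26/95 = 69/95.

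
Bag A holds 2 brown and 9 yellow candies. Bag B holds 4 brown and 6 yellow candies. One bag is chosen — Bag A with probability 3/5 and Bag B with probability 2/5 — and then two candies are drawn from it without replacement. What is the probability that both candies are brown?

From Bag A: P(both brown) = (2/11)(1/10) = 1/55.
From Bag B: P(both brown) = (4/10)(3/9) = 2/15.
Total probability = (3/5)(1/55) + (2/5)(2/15) = 53/825.

53/825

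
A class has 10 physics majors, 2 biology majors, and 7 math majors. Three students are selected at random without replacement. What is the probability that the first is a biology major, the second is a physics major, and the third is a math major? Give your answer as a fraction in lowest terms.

Chain rule:
P = 2/19 × 10/18 × 7/17 = 140/5814 = 70/2907.

70/2907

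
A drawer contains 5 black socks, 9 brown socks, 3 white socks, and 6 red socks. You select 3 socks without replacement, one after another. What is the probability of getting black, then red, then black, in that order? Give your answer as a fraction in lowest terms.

20/1771

Multiply the probability of each draw given the previous ones:
P = 5/23 × 6/22 × 4/21 = 120/10626 = 20/1771.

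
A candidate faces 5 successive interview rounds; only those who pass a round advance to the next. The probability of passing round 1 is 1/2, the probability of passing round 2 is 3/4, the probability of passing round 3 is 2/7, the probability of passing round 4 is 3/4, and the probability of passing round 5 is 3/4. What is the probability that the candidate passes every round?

Each stage is reached only if all earlier stages succeed, so
P = 1/2 × 3/4 × 2/7 × 3/4 × 3/4 = 54/896 = 27/448.

27/448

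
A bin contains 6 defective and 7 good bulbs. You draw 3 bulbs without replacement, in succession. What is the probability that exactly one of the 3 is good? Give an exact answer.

105/286

One ordering (good drawn first) has probability 7/13 × 6/12 × 5/11 = 210/1716 = 35/286.
There are C(3,1) = 3 such orderings, each equally likely, so P = 3 × 35/286 = 105/286.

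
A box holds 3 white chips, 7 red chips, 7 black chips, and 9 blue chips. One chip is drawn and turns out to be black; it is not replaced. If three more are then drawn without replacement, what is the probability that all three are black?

After the first draw, 6 of the remaining 25 chips are black.
P = 6/25 × 5/24 × 4/23 = 120/13800 = 1/115.

1/115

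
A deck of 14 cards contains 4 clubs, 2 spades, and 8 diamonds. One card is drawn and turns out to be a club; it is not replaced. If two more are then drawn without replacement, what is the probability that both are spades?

1/78

With the first card removed, 2 spades remain out of 13.
P = 2/13 × 1/12 = 2/156 = 1/78.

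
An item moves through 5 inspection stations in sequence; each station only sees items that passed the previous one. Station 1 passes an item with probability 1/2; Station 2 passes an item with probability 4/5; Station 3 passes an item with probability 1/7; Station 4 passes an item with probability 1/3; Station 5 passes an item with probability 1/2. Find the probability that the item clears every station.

Each stage is reached only if all earlier stages succeed, so
P = 1/2 × 4/5 × 1/7 × 1/3 × 1/2 = 4/420 = 1/105.

1/105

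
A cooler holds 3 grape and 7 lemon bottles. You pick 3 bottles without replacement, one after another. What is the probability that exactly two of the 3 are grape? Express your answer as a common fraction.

7/40

One ordering (grape drawn first) has probability 3/10 × 2/9 × 7/8 = 42/720 = 7/120.
There are C(3,2) = 3 such orderings, each equally likely, so P = 3 × 7/120 = 7/40.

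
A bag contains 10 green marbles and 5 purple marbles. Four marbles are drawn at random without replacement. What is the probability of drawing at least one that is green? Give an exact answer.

272/273

P(no green) = 5/15 × 4/14 × 3/13 × 2/12 = 120/32760 = 1/273.
P(at least one) = 1 − 1/273 = 272/273.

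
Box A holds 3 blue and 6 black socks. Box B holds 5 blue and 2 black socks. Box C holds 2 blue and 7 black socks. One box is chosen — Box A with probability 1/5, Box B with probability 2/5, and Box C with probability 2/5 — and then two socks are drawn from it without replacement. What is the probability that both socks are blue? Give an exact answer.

55/252

From Box A: P(both blue) = (3/9)(2/8) = 1/12.
From Box B: P(both blue) = (5/7)(4/6) = 10/21.
From Box C: P(both blue) = (2/9)(1/8) = 1/36.
Total probability = (1/5)(1/12) + (2/5)(10/21) + (2/5)(1/36) = 55/252.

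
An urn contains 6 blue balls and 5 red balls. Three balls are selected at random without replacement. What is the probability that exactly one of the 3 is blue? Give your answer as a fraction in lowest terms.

4/11

One ordering (blue drawn first) has probability 6/11 × 5/10 × 4/9 = 120/990 = 4/33.
There are C(3,1) = 3 such orderings, each equally likely, so P = 3 × 4/33 = 4/11.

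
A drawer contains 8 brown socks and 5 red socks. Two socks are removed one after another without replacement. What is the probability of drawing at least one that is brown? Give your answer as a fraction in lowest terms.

34/39

P(no brown) = 5/13 × 4/12 = 20/156 = 5/39.
P(at least one) = 1 − 5/39 = 34/39.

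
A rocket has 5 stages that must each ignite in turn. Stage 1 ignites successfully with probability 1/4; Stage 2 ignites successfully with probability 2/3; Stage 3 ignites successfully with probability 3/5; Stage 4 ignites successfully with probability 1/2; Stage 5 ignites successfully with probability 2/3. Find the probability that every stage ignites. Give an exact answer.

1/30

Multiplying along the chain,
P = 1/4 × 2/3 × 3/5 × 1/2 × 2/3 = 12/360 = 1/30.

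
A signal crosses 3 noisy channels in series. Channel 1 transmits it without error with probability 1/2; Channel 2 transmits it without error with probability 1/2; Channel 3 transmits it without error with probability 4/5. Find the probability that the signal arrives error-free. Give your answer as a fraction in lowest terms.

1/5

Each stage is reached only if all earlier stages succeed, so
P = 1/2 × 1/2 × 4/5 = 4/20 = 1/5.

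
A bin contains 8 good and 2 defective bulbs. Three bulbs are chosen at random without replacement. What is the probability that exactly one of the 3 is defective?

7/15

One ordering (defective drawn first) has probability 2/10 × 8/9 × 7/8 = 112/720 = 7/45.
There are C(3,1) = 3 such orderings, each equally likely, so P = 3 × 7/45 = 7/15.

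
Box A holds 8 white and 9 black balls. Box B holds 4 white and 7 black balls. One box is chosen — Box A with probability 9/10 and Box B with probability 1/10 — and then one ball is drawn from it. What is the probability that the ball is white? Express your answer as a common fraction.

From Box A: P(white) = 8/17.
From Box B: P(white) = 4/11.
Total probability = (9/10)(8/17) + (1/10)(4/11) = 86/187.

86/187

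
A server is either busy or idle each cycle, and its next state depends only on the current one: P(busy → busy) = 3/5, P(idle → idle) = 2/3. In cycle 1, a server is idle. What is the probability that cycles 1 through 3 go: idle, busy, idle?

Cycle 1 is given. For each transition, use the conditional probability from the current state:
P(busy | idle) = 1/3; P(idle | busy) = 2/5.
P = 1/3 × 2/5 = 2/15.

2/15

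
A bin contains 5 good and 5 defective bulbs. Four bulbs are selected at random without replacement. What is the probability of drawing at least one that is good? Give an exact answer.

41/42

P(no good) = 5/10 × 4/9 × 3/8 × 2/7 = 120/5040 = 1/42.
P(at least one) = 1 − 1/42 = 41/42.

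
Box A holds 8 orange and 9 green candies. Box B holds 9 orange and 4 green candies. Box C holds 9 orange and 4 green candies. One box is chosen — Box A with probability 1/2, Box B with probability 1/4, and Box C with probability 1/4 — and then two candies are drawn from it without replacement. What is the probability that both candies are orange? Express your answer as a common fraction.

295/884

From Box A: P(both orange) = (8/17)(7/16) = 7/34.
From Box B: P(both orange) = (9/13)(8/12) = 6/13.
From Box C: P(both orange) = (9/13)(8/12) = 6/13.
Total probability = (1/2)(7/34) + (1/4)(6/13) + (1/4)(6/13) = 295/884.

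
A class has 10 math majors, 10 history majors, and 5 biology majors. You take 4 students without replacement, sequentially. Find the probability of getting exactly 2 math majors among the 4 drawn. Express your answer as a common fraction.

189/506

One ordering (math majors drawn first) has probability 10/25 × 9/24 × 15/23 × 14/22 = 18900/303600 = 63/1012.
There are C(4,2) = 6 such orderings, each equally likely, so P = 6 × 63/1012 = 189/506.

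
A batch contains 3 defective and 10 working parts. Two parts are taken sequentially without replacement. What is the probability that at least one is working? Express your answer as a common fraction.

P(no working) = 3/13 × 2/12 = 6/156 = 1/26.
P(at least one) = 1 − 1/26 = 25/26.

25/26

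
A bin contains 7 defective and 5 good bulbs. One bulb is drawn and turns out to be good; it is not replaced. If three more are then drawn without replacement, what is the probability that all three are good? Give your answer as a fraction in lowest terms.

4/165

After the first draw, 4 of the remaining 11 bulbs are good.
P = 4/11 × 3/10 × 2/9 = 24/990 = 4/165.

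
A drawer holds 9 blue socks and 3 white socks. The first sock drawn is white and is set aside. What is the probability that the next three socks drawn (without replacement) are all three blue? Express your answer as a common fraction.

28/55

After the first draw, 9 of the remaining 11 socks are blue.
P = 9/11 × 8/10 × 7/9 = 504/990 = 28/55.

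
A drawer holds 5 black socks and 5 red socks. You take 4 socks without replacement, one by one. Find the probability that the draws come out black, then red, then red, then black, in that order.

5/63

Chain rule:
P = 5/10 × 5/9 × 4/8 × 4/7 = 400/5040 = 5/63.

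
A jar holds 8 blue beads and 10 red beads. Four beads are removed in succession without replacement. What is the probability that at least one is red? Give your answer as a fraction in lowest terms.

P(no red) = 8/18 × 7/17 × 6/16 × 5/15 = 1680/73440 = 7/306.
P(at least one) = 1 − 7/306 = 299/306.

299/306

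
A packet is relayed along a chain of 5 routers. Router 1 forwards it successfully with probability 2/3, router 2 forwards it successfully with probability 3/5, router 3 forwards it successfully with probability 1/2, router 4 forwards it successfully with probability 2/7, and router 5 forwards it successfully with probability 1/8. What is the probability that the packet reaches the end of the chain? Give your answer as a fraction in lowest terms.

Multiplying along the chain,
P = 2/3 × 3/5 × 1/2 × 2/7 × 1/8 = 12/1680 = 1/140.

1/140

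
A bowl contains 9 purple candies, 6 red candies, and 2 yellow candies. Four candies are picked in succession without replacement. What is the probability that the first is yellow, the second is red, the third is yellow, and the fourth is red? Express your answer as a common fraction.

Each draw changes the counts, so multiply the conditional probabilities along the sequence:
P = 2/17 × 6/16 × 1/15 × 5/14 = 60/57120 = 1/952.

1/952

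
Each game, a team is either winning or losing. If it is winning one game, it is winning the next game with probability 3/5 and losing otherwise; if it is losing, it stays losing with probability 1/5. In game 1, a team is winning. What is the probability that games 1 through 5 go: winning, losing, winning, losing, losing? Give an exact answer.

16/625

Game 1 is given. For each transition, use the conditional probability from the current state:
P(losing | winning) = 2/5; P(winning | losing) = 4/5; P(losing | winning) = 2/5; P(losing | losing) = 1/5.
P = 2/5 × 4/5 × 2/5 × 1/5 = 16/625.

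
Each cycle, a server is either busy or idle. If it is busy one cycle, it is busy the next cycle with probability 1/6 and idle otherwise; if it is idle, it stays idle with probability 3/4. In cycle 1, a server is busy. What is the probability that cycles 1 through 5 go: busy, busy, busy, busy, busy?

1/1296

Cycle 1 is given. For each transition, use the conditional probability from the current state:
P(busy | busy) = 1/6; P(busy | busy) = 1/6; P(busy | busy) = 1/6; P(busy | busy) = 1/6.
P = 1/6 × 1/6 × 1/6 × 1/6 = 1/1296.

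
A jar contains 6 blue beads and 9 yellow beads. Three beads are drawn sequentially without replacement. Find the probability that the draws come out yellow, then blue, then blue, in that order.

9/91

Chain rule:
P = 9/15 × 6/14 × 5/13 = 270/2730 = 9/91.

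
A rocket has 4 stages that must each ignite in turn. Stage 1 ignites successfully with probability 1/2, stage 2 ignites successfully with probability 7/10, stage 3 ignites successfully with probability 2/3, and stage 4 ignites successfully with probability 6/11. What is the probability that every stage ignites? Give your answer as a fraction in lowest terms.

7/55

The events are sequential, so multiply the conditional probabilities:
P = 1/2 × 7/10 × 2/3 × 6/11 = 84/660 = 7/55.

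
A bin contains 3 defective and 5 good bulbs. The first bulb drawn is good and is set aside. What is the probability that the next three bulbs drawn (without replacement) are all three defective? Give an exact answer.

After the first draw, 3 of the remaining 7 bulbs are defective.
P = 3/7 × 2/6 × 1/5 = 6/210 = 1/35.

1/35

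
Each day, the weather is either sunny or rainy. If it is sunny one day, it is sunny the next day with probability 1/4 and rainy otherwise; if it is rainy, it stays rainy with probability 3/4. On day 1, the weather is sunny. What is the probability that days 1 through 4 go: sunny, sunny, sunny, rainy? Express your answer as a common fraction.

3/64

Day 1 is given. For each transition, use the conditional probability from the current state:
P(sunny | sunny) = 1/4; P(sunny | sunny) = 1/4; P(rainy | sunny) = 3/4.
P = 1/4 × 1/4 × 3/4 = 3/64.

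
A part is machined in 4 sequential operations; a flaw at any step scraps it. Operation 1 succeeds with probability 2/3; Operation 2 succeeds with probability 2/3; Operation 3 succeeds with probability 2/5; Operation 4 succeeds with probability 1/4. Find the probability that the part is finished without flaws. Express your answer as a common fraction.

2/45

The events are sequential, so multiply the conditional probabilities:
P = 2/3 × 2/3 × 2/5 × 1/4 = 8/180 = 2/45.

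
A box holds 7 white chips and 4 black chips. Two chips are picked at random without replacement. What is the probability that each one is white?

P(all white) = 7/11 × 6/10 = 42/110 = 21/55.

21/55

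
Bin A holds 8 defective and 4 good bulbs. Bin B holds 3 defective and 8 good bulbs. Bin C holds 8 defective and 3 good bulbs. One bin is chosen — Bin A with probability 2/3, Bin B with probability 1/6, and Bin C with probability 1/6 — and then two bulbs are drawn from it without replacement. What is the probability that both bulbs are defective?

From Bin A: P(both defective) = (8/12)(7/11) = 14/33.
From Bin B: P(both defective) = (3/11)(2/10) = 3/55.
From Bin C: P(both defective) = (8/11)(7/10) = 28/55.
Total probability = (2/3)(14/33) + (1/6)(3/55) + (1/6)(28/55) = 373/990.

373/990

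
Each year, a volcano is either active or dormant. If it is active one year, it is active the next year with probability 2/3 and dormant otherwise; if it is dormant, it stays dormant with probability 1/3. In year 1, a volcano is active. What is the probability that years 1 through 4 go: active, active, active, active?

Year 1 is given. For each transition, use the conditional probability from the current state:
P(active | active) = 2/3; P(active | active) = 2/3; P(active | active) = 2/3.
P = 2/3 × 2/3 × 2/3 = 8/27.

8/27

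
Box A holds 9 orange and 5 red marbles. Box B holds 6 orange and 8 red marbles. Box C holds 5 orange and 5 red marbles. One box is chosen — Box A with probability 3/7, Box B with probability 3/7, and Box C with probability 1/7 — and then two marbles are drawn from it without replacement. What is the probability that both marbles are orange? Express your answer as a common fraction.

1559/5733

From Box A: P(both orange) = (9/14)(8/13) = 36/91.
From Box B: P(both orange) = (6/14)(5/13) = 15/91.
From Box C: P(both orange) = (5/10)(4/9) = 2/9.
Total probability = (3/7)(36/91) + (3/7)(15/91) + (1/7)(2/9) = 1559/5733.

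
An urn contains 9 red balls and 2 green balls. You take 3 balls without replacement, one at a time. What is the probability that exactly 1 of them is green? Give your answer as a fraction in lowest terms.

24/55

One ordering (green drawn first) has probability 2/11 × 9/10 × 8/9 = 144/990 = 8/55.
There are C(3,1) = 3 such orderings, each equally likely, so P = 3 × 8/55 = 24/55.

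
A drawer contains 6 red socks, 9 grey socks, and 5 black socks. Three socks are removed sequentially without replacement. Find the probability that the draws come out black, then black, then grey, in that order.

1/38

Each draw changes the counts, so multiply the conditional probabilities along the sequence:
P = 5/20 × 4/19 × 9/18 = 180/6840 = 1/38.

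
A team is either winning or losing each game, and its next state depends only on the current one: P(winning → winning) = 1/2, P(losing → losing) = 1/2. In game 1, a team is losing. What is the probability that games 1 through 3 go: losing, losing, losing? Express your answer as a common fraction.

Game 1 is given. For each transition, use the conditional probability from the current state:
P(losing | losing) = 1/2; P(losing | losing) = 1/2.
P = 1/2 × 1/2 = 1/4.

1/4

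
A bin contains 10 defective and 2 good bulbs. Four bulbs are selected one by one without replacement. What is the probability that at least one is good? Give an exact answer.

P(no good) = 10/12 × 9/11 × 8/10 × 7/9 = 5040/11880 = 14/33.
P(at least one) = 1 − 14/33 = 19/33.

19/33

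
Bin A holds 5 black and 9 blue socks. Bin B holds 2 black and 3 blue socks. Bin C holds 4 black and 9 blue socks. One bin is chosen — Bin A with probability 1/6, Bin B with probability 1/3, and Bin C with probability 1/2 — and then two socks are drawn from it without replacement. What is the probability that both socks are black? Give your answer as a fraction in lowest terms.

From Bin A: P(both black) = (5/14)(4/13) = 10/91.
From Bin B: P(both black) = (2/5)(1/4) = 1/10.
From Bin C: P(both black) = (4/13)(3/12) = 1/13.
Total probability = (1/6)(10/91) + (1/3)(1/10) + (1/2)(1/13) = 41/455.

41/455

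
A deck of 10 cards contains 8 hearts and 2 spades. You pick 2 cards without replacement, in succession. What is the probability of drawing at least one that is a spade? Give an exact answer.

17/45

P(no spades) = 8/10 × 7/9 = 56/90 = 28/45.
P(at least one) = 1 − 28/45 = 17/45.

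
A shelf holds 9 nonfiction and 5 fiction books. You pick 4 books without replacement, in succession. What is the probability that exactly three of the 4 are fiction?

One ordering (fiction drawn first) has probability 5/14 × 4/13 × 3/12 × 9/11 = 540/24024 = 45/2002.
There are C(4,3) = 4 such orderings, each equally likely, so P = 4 × 45/2002 = 90/1001.

90/1001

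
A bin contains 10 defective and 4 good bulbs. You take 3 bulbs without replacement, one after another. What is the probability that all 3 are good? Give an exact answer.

1/91

P = 4/14 × 3/13 × 2/12 = 24/2184 = 1/91.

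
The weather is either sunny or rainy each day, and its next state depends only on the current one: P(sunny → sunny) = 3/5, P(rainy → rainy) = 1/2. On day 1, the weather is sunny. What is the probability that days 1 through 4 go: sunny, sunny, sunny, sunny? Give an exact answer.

27/125

Day 1 is given. For each transition, use the conditional probability from the current state:
P(sunny | sunny) = 3/5; P(sunny | sunny) = 3/5; P(sunny | sunny) = 3/5.
P = 3/5 × 3/5 × 3/5 = 27/125.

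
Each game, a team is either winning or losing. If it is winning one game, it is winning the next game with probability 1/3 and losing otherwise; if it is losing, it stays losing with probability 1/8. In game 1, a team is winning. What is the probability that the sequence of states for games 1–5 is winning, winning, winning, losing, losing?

Game 1 is given. For each transition, use the conditional probability from the current state:
P(winning | winning) = 1/3; P(winning | winning) = 1/3; P(losing | winning) = 2/3; P(losing | losing) = 1/8.
P = 1/3 × 1/3 × 2/3 × 1/8 = 2/216 = 1/108.

1/108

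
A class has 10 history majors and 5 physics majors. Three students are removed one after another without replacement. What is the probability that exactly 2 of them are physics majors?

20/91

One ordering (physics majors drawn first) has probability 5/15 × 4/14 × 10/13 = 200/2730 = 20/273.
There are C(3,2) = 3 such orderings, each equally likely, so P = 3 × 20/273 = 20/91.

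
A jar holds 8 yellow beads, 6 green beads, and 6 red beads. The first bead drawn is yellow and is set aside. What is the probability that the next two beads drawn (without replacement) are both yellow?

With the first bead removed, 7 yellow remain out of 19.
P = 7/19 × 6/18 = 42/342 = 7/57.

7/57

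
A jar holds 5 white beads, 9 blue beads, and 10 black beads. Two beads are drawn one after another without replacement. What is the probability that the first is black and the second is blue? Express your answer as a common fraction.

Chain rule:
P = 10/24 × 9/23 = 90/552 = 15/92.

15/92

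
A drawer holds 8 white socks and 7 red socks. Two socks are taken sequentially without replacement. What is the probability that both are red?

P(all red) = 7/15 × 6/14 = 42/210 = 1/5.

1/5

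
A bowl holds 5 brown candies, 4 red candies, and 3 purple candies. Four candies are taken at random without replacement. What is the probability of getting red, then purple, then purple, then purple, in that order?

1/495

Each draw changes the counts, so multiply the conditional probabilities along the sequence:
P = 4/12 × 3/11 × 2/10 × 1/9 = 24/11880 = 1/495.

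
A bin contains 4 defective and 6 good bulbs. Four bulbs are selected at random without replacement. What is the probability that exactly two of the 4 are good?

One ordering (good drawn first) has probability 6/10 × 5/9 × 4/8 × 3/7 = 360/5040 = 1/14.
There are C(4,2) = 6 such orderings, each equally likely, so P = 6 × 1/14 = 3/7.

3/7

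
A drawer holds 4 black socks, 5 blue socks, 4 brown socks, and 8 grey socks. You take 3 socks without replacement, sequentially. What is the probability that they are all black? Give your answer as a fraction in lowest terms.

P(every draw is black) = 4/21 × 3/20 × 2/19 = 24/7980 = 2/665.

2/665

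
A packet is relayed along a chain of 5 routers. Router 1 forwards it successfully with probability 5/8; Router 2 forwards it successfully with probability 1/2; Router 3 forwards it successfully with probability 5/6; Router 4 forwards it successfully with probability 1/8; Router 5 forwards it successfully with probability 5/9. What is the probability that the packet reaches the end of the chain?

The events are sequential, so multiply the conditional probabilities:
P = 5/8 × 1/2 × 5/6 × 1/8 × 5/9 = 125/6912.

125/6912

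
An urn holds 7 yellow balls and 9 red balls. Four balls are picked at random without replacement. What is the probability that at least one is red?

51/52

P(no red) = 7/16 × 6/15 × 5/14 × 4/13 = 840/43680 = 1/52.
P(at least one) = 1 − 1/52 = 51/52.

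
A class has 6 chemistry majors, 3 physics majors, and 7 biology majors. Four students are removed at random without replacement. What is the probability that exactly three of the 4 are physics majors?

One ordering (physics majors drawn first) has probability 3/16 × 2/15 × 1/14 × 13/13 = 78/43680 = 1/560.
There are C(4,3) = 4 such orderings, each equally likely, so P = 4 × 1/560 = 1/140.

1/140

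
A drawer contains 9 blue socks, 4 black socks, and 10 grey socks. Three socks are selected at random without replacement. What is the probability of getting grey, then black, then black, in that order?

Chain rule:
P = 10/23 × 4/22 × 3/21 = 120/10626 = 20/1771.

20/1771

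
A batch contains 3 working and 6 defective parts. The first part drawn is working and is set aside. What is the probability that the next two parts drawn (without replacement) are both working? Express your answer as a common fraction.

With the first part removed, 2 working remain out of 8.
P = 2/8 × 1/7 = 2/56 = 1/28.

1/28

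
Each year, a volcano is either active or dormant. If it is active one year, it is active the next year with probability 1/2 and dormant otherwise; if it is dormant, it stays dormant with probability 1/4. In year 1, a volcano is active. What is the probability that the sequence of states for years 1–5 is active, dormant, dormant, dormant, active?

3/128

Year 1 is given. For each transition, use the conditional probability from the current state:
P(dormant | active) = 1/2; P(dormant | dormant) = 1/4; P(dormant | dormant) = 1/4; P(active | dormant) = 3/4.
P = 1/2 × 1/4 × 1/4 × 3/4 = 3/128.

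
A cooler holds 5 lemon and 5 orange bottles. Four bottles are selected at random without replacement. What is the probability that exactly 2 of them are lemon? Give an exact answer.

One ordering (lemon drawn first) has probability 5/10 × 4/9 × 5/8 × 4/7 = 400/5040 = 5/63.
There are C(4,2) = 6 such orderings, each equally likely, so P = 6 × 5/63 = 10/21.

10/21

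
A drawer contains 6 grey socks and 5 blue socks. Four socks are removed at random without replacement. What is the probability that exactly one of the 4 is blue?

10/33

One ordering (blue drawn first) has probability 5/11 × 6/10 × 5/9 × 4/8 = 600/7920 = 5/66.
There are C(4,1) = 4 such orderings, each equally likely, so P = 4 × 5/66 = 10/33.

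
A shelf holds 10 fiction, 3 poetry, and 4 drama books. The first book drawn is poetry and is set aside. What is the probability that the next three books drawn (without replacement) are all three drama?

1/140

After the first draw, 4 of the remaining 16 books are drama.
P = 4/16 × 3/15 × 2/14 = 24/3360 = 1/140.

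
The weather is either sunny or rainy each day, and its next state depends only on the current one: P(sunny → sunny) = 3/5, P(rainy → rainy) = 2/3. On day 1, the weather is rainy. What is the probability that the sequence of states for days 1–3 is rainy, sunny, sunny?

Day 1 is given. For each transition, use the conditional probability from the current state:
P(sunny | rainy) = 1/3; P(sunny | sunny) = 3/5.
P = 1/3 × 3/5 = 3/15 = 1/5.

1/5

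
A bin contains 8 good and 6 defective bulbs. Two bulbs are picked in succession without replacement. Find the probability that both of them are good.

4/13

P(every draw is good) = 8/14 × 7/13 = 56/182 = 4/13.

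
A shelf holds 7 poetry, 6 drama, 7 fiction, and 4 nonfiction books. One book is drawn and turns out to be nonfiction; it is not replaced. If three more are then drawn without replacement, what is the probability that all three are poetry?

With the first book removed, 7 poetry remain out of 23.
P = 7/23 × 6/22 × 5/21 = 210/10626 = 5/253.

5/253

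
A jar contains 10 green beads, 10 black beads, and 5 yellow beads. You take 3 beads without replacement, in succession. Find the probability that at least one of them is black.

P(no black) = 15/25 × 14/24 × 13/23 = 2730/13800 = 91/460.
P(at least one) = 1 − 91/460 = 369/460.

369/460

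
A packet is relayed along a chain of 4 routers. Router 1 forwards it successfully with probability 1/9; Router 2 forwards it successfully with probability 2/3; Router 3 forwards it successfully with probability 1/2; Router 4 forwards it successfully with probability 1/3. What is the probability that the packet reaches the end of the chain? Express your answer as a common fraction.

The events are sequential, so multiply the conditional probabilities:
P = 1/9 × 2/3 × 1/2 × 1/3 = 2/162 = 1/81.

1/81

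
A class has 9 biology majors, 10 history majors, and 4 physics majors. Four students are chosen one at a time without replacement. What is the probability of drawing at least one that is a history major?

P(no history majors) = 13/23 × 12/22 × 11/21 × 10/20 = 17160/212520 = 13/161.
P(at least one) = 1 − 13/161 = 148/161.

148/161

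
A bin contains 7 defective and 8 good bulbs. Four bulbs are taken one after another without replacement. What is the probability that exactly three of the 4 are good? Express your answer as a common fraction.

One ordering (good drawn first) has probability 8/15 × 7/14 × 6/13 × 7/12 = 2352/32760 = 14/195.
There are C(4,3) = 4 such orderings, each equally likely, so P = 4 × 14/195 = 56/195.

56/195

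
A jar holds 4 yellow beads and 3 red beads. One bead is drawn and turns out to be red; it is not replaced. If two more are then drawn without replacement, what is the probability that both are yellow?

2/5

After the first draw, 4 of the remaining 6 beads are yellow.
P = 4/6 × 3/5 = 12/30 = 2/5.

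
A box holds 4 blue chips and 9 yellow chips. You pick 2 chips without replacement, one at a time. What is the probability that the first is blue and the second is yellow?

3/13

Multiply the probability of each draw given the previous ones:
P = 4/13 × 9/12 = 36/156 = 3/13.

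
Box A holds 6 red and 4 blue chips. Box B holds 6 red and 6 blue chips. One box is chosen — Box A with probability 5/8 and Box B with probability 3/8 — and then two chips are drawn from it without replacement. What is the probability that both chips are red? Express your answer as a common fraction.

155/528

From Box A: P(both red) = (6/10)(5/9) = 1/3.
From Box B: P(both red) = (6/12)(5/11) = 5/22.
Total probability = (5/8)(1/3) + (3/8)(5/22) = 155/528.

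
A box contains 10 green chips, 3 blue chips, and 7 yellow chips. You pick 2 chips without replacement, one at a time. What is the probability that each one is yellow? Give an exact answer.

P = 7/20 × 6/19 = 42/380 = 21/190.

21/190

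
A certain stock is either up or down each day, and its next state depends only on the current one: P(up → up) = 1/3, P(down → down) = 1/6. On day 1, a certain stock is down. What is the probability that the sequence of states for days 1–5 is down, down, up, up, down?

Day 1 is given. For each transition, use the conditional probability from the current state:
P(down | down) = 1/6; P(up | down) = 5/6; P(up | up) = 1/3; P(down | up) = 2/3.
P = 1/6 × 5/6 × 1/3 × 2/3 = 10/324 = 5/162.

5/162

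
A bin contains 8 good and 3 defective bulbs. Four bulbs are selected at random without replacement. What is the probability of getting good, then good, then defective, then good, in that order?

Each draw changes the counts, so multiply the conditional probabilities along the sequence:
P = 8/11 × 7/10 × 3/9 × 6/8 = 1008/7920 = 7/55.

7/55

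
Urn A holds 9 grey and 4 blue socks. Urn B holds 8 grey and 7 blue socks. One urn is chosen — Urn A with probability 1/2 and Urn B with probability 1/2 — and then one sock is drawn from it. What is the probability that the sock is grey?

239/390

From Urn A: P(grey) = 9/13.
From Urn B: P(grey) = 8/15.
Total probability = (1/2)(9/13) + (1/2)(8/15) = 239/390.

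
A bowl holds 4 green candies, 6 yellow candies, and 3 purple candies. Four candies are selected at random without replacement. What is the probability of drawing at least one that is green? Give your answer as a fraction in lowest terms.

P(no green) = 9/13 × 8/12 × 7/11 × 6/10 = 3024/17160 = 126/715.
P(at least one) = 1 − 126/715 = 589/715.

589/715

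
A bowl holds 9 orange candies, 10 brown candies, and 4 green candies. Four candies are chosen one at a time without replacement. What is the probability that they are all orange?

P(every draw is orange) = 9/23 × 8/22 × 7/21 × 6/20 = 3024/212520 = 18/1265.

18/1265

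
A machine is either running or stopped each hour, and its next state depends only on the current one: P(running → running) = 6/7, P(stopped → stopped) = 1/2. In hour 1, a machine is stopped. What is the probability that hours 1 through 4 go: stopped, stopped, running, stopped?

1/28

Hour 1 is given. For each transition, use the conditional probability from the current state:
P(stopped | stopped) = 1/2; P(running | stopped) = 1/2; P(stopped | running) = 1/7.
P = 1/2 × 1/2 × 1/7 = 1/28.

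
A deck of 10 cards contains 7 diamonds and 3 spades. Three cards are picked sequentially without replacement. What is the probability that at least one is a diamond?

P(no diamonds) = 3/10 × 2/9 × 1/8 = 6/720 = 1/120.
P(at least one) = 1 − 1/120 = 119/120.

119/120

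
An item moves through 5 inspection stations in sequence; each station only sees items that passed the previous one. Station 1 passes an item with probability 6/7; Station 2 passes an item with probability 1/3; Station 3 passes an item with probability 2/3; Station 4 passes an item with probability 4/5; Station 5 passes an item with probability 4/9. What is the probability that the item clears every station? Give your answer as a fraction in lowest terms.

Multiplying along the chain,
P = 6/7 × 1/3 × 2/3 × 4/5 × 4/9 = 192/2835 = 64/945.

64/945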